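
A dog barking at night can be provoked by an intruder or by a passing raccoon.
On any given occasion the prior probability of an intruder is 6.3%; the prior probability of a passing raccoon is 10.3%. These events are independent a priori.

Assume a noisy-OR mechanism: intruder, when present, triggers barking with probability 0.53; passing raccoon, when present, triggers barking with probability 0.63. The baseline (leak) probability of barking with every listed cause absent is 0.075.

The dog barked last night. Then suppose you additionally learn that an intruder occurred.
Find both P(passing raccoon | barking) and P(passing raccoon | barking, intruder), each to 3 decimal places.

Under noisy-OR, P(barking | causes) = 1 − (1−0.075)·∏(1−qᵢ) over the active causes.
Weight on passing raccoon=true, given the evidence: 0.063480 + 0.005445 = 0.068925
Denominator P(barking): 0.075×0.937×0.897 + 0.65775×0.937×0.103 + 0.56525×0.063×0.897 + 0.839143×0.063×0.103 = 0.163905
P(passing raccoon | barking) = 0.068925/0.163905 ≈ 0.421

With the extra evidence:
P(barking | intruder) = 0.56525×0.897 + 0.839143×0.103 = 0.507029 + 0.086432 = 0.593461
Of this, 0.086432 comes from 0.839143×0.103 (the passing raccoon=true cases).
P(passing raccoon | barking, intruder) = 0.086432 / 0.593461 ≈ 0.146

P(passing raccoon | barking) ≈ 0.421; P(passing raccoon | barking, intruder) ≈ 0.146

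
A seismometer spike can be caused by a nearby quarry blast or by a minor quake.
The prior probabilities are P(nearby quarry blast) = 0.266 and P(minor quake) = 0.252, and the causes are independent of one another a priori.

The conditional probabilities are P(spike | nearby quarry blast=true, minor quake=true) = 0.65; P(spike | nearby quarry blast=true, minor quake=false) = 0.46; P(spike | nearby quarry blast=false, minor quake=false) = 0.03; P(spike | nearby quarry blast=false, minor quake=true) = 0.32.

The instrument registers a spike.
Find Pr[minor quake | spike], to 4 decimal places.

Pr[minor quake | spike] ≈ 0.4876

P(spike) = 0.03×0.734×0.748 + 0.32×0.734×0.252 + 0.46×0.266×0.748 + 0.65×0.266×0.252 = 0.016471 + 0.059190 + 0.091525 + 0.043571 = 0.210757
The minor quake-present share is 0.059190 + 0.043571 = 0.102761.
So P(minor quake | spike) = 0.102761/0.210757 ≈ 0.4876.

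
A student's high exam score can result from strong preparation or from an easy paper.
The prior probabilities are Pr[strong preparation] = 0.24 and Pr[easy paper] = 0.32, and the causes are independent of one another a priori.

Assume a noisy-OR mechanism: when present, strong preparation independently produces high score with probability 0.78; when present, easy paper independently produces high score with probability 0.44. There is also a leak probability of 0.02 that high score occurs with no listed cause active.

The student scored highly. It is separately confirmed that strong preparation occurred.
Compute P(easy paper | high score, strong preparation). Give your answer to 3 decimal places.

Under noisy-OR, P(high score | causes) = 1 − (1−0.02)·∏(1−qᵢ) over the active causes.
P(high score | strong preparation) = 0.7844·0.68 + 0.879264·0.32 = 0.533392 + 0.281364 = 0.814756
Of this, 0.281364 comes from 0.879264·0.32 (the easy paper=true cases).
So P(easy paper | high score, strong preparation) = 0.281364/0.814756 ≈ 0.345.

P(easy paper | high score, strong preparation) ≈ 0.345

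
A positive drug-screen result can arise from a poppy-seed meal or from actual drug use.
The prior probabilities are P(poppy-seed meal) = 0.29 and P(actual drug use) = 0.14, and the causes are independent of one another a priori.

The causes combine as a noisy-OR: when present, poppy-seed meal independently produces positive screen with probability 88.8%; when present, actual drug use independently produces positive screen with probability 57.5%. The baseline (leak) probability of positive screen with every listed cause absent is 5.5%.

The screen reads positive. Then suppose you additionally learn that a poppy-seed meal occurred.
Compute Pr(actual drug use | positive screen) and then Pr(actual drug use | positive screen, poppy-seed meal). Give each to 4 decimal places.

Pr(actual drug use | positive screen) ≈ 0.2769; Pr(actual drug use | positive screen, poppy-seed meal) ≈ 0.1481

Under noisy-OR, P(positive screen | causes) = 1 − (1−0.055)·∏(1−qᵢ) over the active causes.
Numerator (weight on configurations with actual drug use): 0.059478 + 0.038774 = 0.098252
The normalizing constant is 0.055*0.71*0.86 + 0.598375*0.71*0.14 + 0.89416*0.29*0.86 + 0.955018*0.29*0.14 = 0.354839
P(actual drug use | positive screen) = 0.098252/0.354839 ≈ 0.2769

Now also conditioning on poppy-seed meal=true:
For the numerator, keep only actual drug use=true terms: 0.955018×0.14 = 0.133703
Normalizer over all consistent configurations: 0.89416×0.86 + 0.955018×0.14 = 0.902681
Posterior = 0.133703 / 0.902681 ≈ 0.1481
The drop from 0.2769 to 0.1481 is the explaining-away (discounting) effect.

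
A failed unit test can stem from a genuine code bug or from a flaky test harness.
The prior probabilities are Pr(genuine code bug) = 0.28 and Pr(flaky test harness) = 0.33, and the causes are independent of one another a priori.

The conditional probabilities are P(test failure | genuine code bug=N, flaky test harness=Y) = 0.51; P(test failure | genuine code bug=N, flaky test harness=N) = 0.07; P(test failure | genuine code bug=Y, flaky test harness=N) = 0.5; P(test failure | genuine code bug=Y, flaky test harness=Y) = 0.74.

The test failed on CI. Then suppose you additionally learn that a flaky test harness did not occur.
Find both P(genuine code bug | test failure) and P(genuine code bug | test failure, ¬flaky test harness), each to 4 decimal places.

P(test failure) = 0.07*0.72*0.67 + 0.51*0.72*0.33 + 0.5*0.28*0.67 + 0.74*0.28*0.33 = 0.033768 + 0.121176 + 0.093800 + 0.068376 = 0.317120
Restricting to configurations with genuine code bug present: 0.093800 + 0.068376 = 0.162176.
So P(genuine code bug | test failure) = 0.162176/0.317120 ≈ 0.5114.

Now also conditioning on flaky test harness≠true:
P(test failure | ¬flaky test harness) = 0.07×0.72 + 0.5×0.28 = 0.050400 + 0.140000 = 0.190400
The genuine code bug-present share is 0.5×0.28 = 0.140000.
So P(genuine code bug | test failure, ¬flaky test harness) = 0.140000/0.190400 ≈ 0.7353.
Ruling out flaky test harness raises the posterior on genuine code bug — the flip side of explaining away.

P(genuine code bug | test failure) ≈ 0.5114; P(genuine code bug | test failure, ¬flaky test harness) ≈ 0.7353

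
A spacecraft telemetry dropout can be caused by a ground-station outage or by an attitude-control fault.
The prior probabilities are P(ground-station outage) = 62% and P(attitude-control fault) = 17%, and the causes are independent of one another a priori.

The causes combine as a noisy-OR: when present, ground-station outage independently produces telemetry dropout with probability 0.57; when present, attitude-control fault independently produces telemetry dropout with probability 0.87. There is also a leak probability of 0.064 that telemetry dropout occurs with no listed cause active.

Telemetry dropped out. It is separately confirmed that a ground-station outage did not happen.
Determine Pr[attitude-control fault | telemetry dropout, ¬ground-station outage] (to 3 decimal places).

Under noisy-OR, P(telemetry dropout | causes) = 1 − (1−0.064)·∏(1−qᵢ) over the active causes.
Numerator (weight on configurations with attitude-control fault): 0.87832·0.17 = 0.149314
Denominator P(telemetry dropout | ¬ground-station outage): 0.064·0.83 + 0.87832·0.17 = 0.202434
P(attitude-control fault | telemetry dropout, ¬ground-station outage) = 0.149314/0.202434 ≈ 0.738

Pr[attitude-control fault | telemetry dropout, ¬ground-station outage] ≈ 0.738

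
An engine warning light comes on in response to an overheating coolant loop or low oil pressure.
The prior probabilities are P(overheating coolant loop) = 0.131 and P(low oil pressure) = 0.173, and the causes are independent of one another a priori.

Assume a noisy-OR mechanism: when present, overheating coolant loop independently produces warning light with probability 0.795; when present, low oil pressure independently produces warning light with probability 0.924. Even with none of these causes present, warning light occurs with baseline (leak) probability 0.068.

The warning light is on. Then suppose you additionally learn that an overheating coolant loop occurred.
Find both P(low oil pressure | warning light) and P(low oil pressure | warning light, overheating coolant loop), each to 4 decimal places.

P(low oil pressure | warning light) ≈ 0.5427; P(low oil pressure | warning light, overheating coolant loop) ≈ 0.2031

Under noisy-OR, P(warning light | causes) = 1 − (1−0.068)·∏(1−qᵢ) over the active causes.
By total probability over the 4 (overheating coolant loop, low oil pressure) configurations:
  P(warning light) = 0.068·0.869·0.827 + 0.929168·0.869·0.173 + 0.80894·0.131·0.827 + 0.985479·0.131·0.173
        = 0.048869 + 0.139688 + 0.087638 + 0.022334 = 0.298529
The terms with low oil pressure present sum to 0.162022, so
  P(low oil pressure | warning light) = 0.162022 / 0.298529 ≈ 0.5427

With the extra evidence:
Sum P(warning light|·) weighted by the priors over both values of low oil pressure:
  P(warning light | overheating coolant loop) = 0.80894*0.827 + 0.985479*0.173
        = 0.668993 + 0.170488 = 0.839481
The terms with low oil pressure present sum to 0.170488, so
  P(low oil pressure | warning light, overheating coolant loop) = 0.170488 / 0.839481 ≈ 0.2031
This is intercausal reasoning (explaining away): once overheating coolant loop accounts for the warning light, low oil pressure becomes less likely.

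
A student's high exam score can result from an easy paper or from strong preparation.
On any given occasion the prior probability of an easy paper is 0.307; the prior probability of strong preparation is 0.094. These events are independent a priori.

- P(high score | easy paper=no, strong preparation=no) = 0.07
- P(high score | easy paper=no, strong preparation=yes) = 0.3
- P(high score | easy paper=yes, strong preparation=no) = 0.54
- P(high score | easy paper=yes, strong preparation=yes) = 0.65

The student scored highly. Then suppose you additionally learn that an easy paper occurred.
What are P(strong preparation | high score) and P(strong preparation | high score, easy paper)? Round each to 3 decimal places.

P(strong preparation | high score) ≈ 0.165; P(strong preparation | high score, easy paper) ≈ 0.111

Sum P(high score|·) weighted by the priors over the 4 (easy paper, strong preparation) configurations:
  P(high score) = 0.07·0.693·0.906 + 0.3·0.693·0.094 + 0.54·0.307·0.906 + 0.65·0.307·0.094
        = 0.043950 + 0.019543 + 0.150197 + 0.018758 = 0.232448
The terms with strong preparation present sum to 0.038301, so
  P(strong preparation | high score) = 0.038301 / 0.232448 ≈ 0.165

Now also conditioning on easy paper=true:
P(high score | easy paper) = 0.54×0.906 + 0.65×0.094 = 0.489240 + 0.061100 = 0.550340
The strong preparation-present share is 0.65×0.094 = 0.061100.
Hence the posterior is 0.061100/0.550340 ≈ 0.111.
This is intercausal reasoning (explaining away): once easy paper accounts for the high score, strong preparation becomes less likely.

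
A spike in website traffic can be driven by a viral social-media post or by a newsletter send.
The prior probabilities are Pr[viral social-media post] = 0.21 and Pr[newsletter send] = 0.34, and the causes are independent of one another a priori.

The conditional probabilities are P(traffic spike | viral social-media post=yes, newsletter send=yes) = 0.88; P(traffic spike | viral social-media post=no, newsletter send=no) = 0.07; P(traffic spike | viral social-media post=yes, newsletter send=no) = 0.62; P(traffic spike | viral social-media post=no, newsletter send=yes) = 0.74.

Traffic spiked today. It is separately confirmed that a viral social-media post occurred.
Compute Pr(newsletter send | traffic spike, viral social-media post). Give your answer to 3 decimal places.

Pr(newsletter send | traffic spike, viral social-media post) ≈ 0.422

Sum P(traffic spike|·) weighted by the priors over both values of newsletter send:
  P(traffic spike | viral social-media post) = 0.62*0.66 + 0.88*0.34
        = 0.409200 + 0.299200 = 0.708400
Keeping only the newsletter send-present terms gives 0.299200, so
  P(newsletter send | traffic spike, viral social-media post) = 0.299200 / 0.708400 ≈ 0.422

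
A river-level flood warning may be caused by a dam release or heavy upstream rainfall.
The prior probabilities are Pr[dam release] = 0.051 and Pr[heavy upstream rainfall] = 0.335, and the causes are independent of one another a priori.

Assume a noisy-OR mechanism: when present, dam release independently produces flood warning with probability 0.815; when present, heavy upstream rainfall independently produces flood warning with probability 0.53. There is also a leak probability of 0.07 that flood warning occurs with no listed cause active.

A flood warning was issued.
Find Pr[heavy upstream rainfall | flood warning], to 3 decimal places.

Pr[heavy upstream rainfall | flood warning] ≈ 0.729

Under noisy-OR, P(flood warning | causes) = 1 − (1−0.07)·∏(1−qᵢ) over the active causes.
Weight on heavy upstream rainfall=true, given the evidence: 0.178954 + 0.015703 = 0.194657
Normalizer over all consistent configurations: 0.07·0.949·0.665 + 0.5629·0.949·0.335 + 0.82795·0.051·0.665 + 0.919137·0.051·0.335 = 0.266913
P(heavy upstream rainfall | flood warning) = 0.194657/0.266913 ≈ 0.729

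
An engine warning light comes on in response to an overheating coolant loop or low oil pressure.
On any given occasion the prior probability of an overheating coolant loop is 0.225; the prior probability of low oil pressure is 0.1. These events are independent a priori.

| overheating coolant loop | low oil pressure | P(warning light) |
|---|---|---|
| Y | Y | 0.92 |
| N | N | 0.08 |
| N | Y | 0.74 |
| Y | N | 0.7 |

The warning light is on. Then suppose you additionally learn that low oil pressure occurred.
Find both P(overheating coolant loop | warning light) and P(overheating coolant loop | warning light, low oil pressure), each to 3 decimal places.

Sum P(warning light|·) weighted by the priors over the 4 (overheating coolant loop, low oil pressure) configurations:
  P(warning light) = 0.08×0.775×0.9 + 0.74×0.775×0.1 + 0.7×0.225×0.9 + 0.92×0.225×0.1
        = 0.055800 + 0.057350 + 0.141750 + 0.020700 = 0.275600
The terms with overheating coolant loop present sum to 0.162450, so
  P(overheating coolant loop | warning light) = 0.162450 / 0.275600 ≈ 0.589

Now also conditioning on low oil pressure=true:
By total probability over both values of overheating coolant loop:
  P(warning light | low oil pressure) = 0.74×0.775 + 0.92×0.225
        = 0.573500 + 0.207000 = 0.780500
Configurations with overheating coolant loop contribute 0.207000, so
  P(overheating coolant loop | warning light, low oil pressure) = 0.207000 / 0.780500 ≈ 0.265

P(overheating coolant loop | warning light) ≈ 0.589; P(overheating coolant loop | warning light, low oil pressure) ≈ 0.265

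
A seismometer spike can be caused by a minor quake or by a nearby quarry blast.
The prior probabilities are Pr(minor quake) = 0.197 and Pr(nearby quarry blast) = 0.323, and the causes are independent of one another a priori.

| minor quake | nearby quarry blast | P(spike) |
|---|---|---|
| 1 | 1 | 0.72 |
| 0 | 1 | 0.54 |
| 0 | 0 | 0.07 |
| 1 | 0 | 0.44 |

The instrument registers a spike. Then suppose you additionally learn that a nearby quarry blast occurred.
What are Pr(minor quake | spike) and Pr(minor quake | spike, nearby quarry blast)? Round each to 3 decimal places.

Sum P(spike|·) weighted by the priors over the 4 (minor quake, nearby quarry blast) configurations:
  P(spike) = 0.07*0.803*0.677 + 0.54*0.803*0.323 + 0.44*0.197*0.677 + 0.72*0.197*0.323
        = 0.038054 + 0.140059 + 0.058682 + 0.045814 = 0.282609
Keeping only the minor quake-present terms gives 0.104496, so
  P(minor quake | spike) = 0.104496 / 0.282609 ≈ 0.370

With the extra evidence:
By total probability over both values of minor quake:
  P(spike | nearby quarry blast) = 0.54*0.803 + 0.72*0.197
        = 0.433620 + 0.141840 = 0.575460
Configurations with minor quake contribute 0.141840, so
  P(minor quake | spike, nearby quarry blast) = 0.141840 / 0.575460 ≈ 0.246
Conditioning on nearby quarry blast lowers the posterior on minor quake: the classic explaining-away effect in a common-effect structure.

Pr(minor quake | spike) ≈ 0.370; Pr(minor quake | spike, nearby quarry blast) ≈ 0.246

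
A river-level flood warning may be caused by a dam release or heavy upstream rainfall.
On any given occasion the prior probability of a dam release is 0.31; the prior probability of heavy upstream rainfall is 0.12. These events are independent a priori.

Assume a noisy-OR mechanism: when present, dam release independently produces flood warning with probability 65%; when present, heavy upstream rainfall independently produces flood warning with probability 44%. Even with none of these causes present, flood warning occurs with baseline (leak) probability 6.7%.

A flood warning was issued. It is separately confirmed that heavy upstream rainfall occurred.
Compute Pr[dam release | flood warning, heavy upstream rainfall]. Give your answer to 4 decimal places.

Pr[dam release | flood warning, heavy upstream rainfall] ≈ 0.4346

Under noisy-OR, P(flood warning | causes) = 1 − (1−0.067)·∏(1−qᵢ) over the active causes.
By total probability over both values of dam release:
  P(flood warning | heavy upstream rainfall) = 0.47752×0.69 + 0.817132×0.31
        = 0.329489 + 0.253311 = 0.582800
Configurations with dam release contribute 0.253311, so
  P(dam release | flood warning, heavy upstream rainfall) = 0.253311 / 0.582800 ≈ 0.4346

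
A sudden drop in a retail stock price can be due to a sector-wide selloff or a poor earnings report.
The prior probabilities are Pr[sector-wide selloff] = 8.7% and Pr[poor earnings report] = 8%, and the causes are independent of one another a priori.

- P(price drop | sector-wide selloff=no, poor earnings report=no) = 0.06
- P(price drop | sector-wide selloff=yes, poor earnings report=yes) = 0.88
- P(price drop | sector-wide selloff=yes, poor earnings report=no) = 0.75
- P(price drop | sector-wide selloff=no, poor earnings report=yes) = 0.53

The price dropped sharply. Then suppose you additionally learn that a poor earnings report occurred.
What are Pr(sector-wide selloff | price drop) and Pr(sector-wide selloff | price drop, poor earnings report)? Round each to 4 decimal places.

P(price drop) = 0.06·0.913·0.92 + 0.53·0.913·0.08 + 0.75·0.087·0.92 + 0.88·0.087·0.08 = 0.050398 + 0.038711 + 0.060030 + 0.006125 = 0.155264
The sector-wide selloff-present share is 0.060030 + 0.006125 = 0.066155.
So P(sector-wide selloff | price drop) = 0.066155/0.155264 ≈ 0.4261.

Now also conditioning on poor earnings report=true:
P(price drop | poor earnings report) = 0.53·0.913 + 0.88·0.087 = 0.483890 + 0.076560 = 0.560450
The sector-wide selloff-present share is 0.88·0.087 = 0.076560.
P(sector-wide selloff | price drop, poor earnings report) = 0.076560 / 0.560450 ≈ 0.1366

Pr(sector-wide selloff | price drop) ≈ 0.4261; Pr(sector-wide selloff | price drop, poor earnings report) ≈ 0.1366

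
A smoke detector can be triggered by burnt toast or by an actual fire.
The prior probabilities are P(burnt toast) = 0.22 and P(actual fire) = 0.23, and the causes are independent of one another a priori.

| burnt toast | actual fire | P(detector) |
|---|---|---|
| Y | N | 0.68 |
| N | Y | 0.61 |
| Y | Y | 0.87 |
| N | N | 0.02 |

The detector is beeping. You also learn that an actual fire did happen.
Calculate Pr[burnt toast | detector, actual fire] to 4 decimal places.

Enumerate both values of burnt toast and weight by the priors:
  P(detector | actual fire) = 0.61×0.78 + 0.87×0.22
        = 0.475800 + 0.191400 = 0.667200
Keeping only the burnt toast-present terms gives 0.191400, so
  P(burnt toast | detector, actual fire) = 0.191400 / 0.667200 ≈ 0.2869

Pr[burnt toast | detector, actual fire] ≈ 0.2869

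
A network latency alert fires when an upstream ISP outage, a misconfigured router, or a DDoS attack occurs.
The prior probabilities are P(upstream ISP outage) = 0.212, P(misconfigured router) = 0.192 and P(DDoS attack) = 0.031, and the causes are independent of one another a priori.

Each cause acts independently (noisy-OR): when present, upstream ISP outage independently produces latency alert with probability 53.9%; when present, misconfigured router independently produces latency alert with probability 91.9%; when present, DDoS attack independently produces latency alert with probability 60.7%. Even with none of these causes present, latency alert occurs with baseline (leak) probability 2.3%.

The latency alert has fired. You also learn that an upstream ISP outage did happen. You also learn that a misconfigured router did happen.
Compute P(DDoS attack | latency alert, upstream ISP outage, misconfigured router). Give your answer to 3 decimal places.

Under noisy-OR, P(latency alert | causes) = 1 − (1−0.023)·∏(1−qᵢ) over the active causes.
P(latency alert | upstream ISP outage, misconfigured router) = 0.963518×0.969 + 0.985663×0.031 = 0.933649 + 0.030556 = 0.964205
Of this, 0.030556 comes from 0.985663×0.031 (the DDoS attack=true cases).
So P(DDoS attack | latency alert, upstream ISP outage, misconfigured router) = 0.030556/0.964205 ≈ 0.032.

P(DDoS attack | latency alert, upstream ISP outage, misconfigured router) ≈ 0.032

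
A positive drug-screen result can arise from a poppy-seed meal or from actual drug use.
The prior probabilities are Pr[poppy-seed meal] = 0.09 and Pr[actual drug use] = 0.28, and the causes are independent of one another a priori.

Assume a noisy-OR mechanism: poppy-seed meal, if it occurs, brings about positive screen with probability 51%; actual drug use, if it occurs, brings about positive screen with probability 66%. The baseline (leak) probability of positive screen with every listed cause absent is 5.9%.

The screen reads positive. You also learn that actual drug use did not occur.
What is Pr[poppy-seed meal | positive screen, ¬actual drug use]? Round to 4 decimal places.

Under noisy-OR, P(positive screen | causes) = 1 − (1−0.059)·∏(1−qᵢ) over the active causes.
By total probability over both values of poppy-seed meal:
  P(positive screen | ¬actual drug use) = 0.059×0.91 + 0.53891×0.09
        = 0.053690 + 0.048502 = 0.102192
Configurations with poppy-seed meal contribute 0.048502, so
  P(poppy-seed meal | positive screen, ¬actual drug use) = 0.048502 / 0.102192 ≈ 0.4746

Pr[poppy-seed meal | positive screen, ¬actual drug use] ≈ 0.4746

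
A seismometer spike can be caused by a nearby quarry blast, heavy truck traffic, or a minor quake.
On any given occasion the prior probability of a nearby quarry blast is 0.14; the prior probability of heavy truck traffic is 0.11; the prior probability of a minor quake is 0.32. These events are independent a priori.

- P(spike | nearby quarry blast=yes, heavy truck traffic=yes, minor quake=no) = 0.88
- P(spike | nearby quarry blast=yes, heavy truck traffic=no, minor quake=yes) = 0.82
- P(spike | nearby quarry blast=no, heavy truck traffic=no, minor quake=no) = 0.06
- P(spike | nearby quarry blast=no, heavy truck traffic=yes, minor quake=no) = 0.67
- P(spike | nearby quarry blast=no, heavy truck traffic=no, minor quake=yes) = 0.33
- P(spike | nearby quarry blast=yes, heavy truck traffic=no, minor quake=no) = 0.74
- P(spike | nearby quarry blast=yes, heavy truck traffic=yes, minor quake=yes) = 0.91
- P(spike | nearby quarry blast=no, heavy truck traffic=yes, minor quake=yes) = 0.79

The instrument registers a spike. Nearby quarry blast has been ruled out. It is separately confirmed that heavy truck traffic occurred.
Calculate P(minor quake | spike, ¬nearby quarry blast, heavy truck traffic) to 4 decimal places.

Sum P(spike|·) weighted by the priors over both values of minor quake:
  P(spike | ¬nearby quarry blast, heavy truck traffic) = 0.67·0.68 + 0.79·0.32
        = 0.455600 + 0.252800 = 0.708400
The terms with minor quake present sum to 0.252800, so
  P(minor quake | spike, ¬nearby quarry blast, heavy truck traffic) = 0.252800 / 0.708400 ≈ 0.3569

P(minor quake | spike, ¬nearby quarry blast, heavy truck traffic) ≈ 0.3569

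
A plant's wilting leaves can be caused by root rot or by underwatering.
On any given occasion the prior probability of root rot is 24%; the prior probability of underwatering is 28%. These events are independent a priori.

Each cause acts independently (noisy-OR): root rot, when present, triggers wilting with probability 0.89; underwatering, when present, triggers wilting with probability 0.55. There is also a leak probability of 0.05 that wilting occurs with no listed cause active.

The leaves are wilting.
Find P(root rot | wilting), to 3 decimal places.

Under noisy-OR, P(wilting | causes) = 1 − (1−0.05)·∏(1−qᵢ) over the active causes.
P(wilting) = 0.05·0.76·0.72 + 0.5725·0.76·0.28 + 0.8955·0.24·0.72 + 0.952975·0.24·0.28 = 0.027360 + 0.121828 + 0.154742 + 0.064040 = 0.367970
The root rot-present share is 0.154742 + 0.064040 = 0.218782.
P(root rot | wilting) = 0.218782 / 0.367970 ≈ 0.595

P(root rot | wilting) ≈ 0.595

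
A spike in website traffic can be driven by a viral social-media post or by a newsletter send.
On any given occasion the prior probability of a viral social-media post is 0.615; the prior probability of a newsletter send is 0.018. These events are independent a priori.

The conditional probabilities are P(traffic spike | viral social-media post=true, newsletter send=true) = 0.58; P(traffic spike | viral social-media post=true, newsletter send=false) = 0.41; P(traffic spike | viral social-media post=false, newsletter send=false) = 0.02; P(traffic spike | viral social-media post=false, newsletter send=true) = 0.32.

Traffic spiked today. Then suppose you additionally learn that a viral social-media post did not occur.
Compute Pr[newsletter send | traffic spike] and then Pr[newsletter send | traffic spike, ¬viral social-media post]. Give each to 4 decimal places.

Weight on newsletter send=true, given the evidence: 0.002218 + 0.006421 = 0.008639
Normalizer over all consistent configurations: 0.02·0.385·0.982 + 0.32·0.385·0.018 + 0.41·0.615·0.982 + 0.58·0.615·0.018 = 0.263811
P(newsletter send | traffic spike) = 0.008639/0.263811 ≈ 0.0327

Now also conditioning on viral social-media post≠true:
Numerator (weight on configurations with newsletter send): 0.32·0.018 = 0.005760
Normalizer over all consistent configurations: 0.02·0.982 + 0.32·0.018 = 0.025400
Posterior = 0.005760 / 0.025400 ≈ 0.2268

Pr[newsletter send | traffic spike] ≈ 0.0327; Pr[newsletter send | traffic spike, ¬viral social-media post] ≈ 0.2268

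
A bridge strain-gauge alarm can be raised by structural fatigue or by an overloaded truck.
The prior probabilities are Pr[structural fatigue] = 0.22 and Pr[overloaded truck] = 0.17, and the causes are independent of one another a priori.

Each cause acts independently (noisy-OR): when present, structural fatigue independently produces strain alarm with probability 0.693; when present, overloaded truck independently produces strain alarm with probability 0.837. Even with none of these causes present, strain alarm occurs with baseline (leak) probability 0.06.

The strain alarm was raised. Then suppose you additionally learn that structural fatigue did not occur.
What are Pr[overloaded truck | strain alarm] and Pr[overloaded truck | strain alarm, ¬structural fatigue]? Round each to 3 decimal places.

Under noisy-OR, P(strain alarm | causes) = 1 − (1−0.06)·∏(1−qᵢ) over the active causes.
Numerator (weight on configurations with overloaded truck): 0.112283 + 0.035641 = 0.147924
The normalizing constant is 0.06*0.78*0.83 + 0.84678*0.78*0.17 + 0.71142*0.22*0.83 + 0.952961*0.22*0.17 = 0.316673
Posterior = 0.147924 / 0.316673 ≈ 0.467

Now also conditioning on structural fatigue≠true:
P(strain alarm | ¬structural fatigue) = 0.06·0.83 + 0.84678·0.17 = 0.049800 + 0.143953 = 0.193753
Restricting to configurations with overloaded truck present: 0.84678·0.17 = 0.143953.
Hence the posterior is 0.143953/0.193753 ≈ 0.743.
With structural fatigue excluded, overloaded truck must carry more of the explanatory weight for the strain alarm.

Pr[overloaded truck | strain alarm] ≈ 0.467; Pr[overloaded truck | strain alarm, ¬structural fatigue] ≈ 0.743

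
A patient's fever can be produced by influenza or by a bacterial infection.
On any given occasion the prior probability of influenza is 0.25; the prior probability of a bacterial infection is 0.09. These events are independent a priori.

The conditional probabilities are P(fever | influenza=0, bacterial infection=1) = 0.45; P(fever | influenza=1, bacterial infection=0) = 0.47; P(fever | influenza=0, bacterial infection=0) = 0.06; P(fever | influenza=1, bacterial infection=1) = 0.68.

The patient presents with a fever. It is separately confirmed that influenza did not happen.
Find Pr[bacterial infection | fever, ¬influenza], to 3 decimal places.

Pr[bacterial infection | fever, ¬influenza] ≈ 0.426

P(fever | ¬influenza) = 0.06·0.91 + 0.45·0.09 = 0.054600 + 0.040500 = 0.095100
Restricting to configurations with bacterial infection present: 0.45·0.09 = 0.040500.
P(bacterial infection | fever, ¬influenza) = 0.040500 / 0.095100 ≈ 0.426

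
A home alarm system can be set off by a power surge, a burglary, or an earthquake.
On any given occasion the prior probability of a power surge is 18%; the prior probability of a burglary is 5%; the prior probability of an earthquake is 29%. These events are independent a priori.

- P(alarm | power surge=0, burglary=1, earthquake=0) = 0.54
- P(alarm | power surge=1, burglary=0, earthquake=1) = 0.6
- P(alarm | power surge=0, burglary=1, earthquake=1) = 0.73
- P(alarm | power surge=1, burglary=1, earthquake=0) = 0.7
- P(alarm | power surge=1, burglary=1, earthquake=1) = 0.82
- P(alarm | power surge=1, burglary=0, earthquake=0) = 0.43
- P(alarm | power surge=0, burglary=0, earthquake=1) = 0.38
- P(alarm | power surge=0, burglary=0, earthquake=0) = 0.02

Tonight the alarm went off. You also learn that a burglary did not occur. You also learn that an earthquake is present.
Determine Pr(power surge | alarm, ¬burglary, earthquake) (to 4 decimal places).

Pr(power surge | alarm, ¬burglary, earthquake) ≈ 0.2574

Enumerate both values of power surge and weight by the priors:
  P(alarm | ¬burglary, earthquake) = 0.38*0.82 + 0.6*0.18
        = 0.311600 + 0.108000 = 0.419600
The terms with power surge present sum to 0.108000, so
  P(power surge | alarm, ¬burglary, earthquake) = 0.108000 / 0.419600 ≈ 0.2574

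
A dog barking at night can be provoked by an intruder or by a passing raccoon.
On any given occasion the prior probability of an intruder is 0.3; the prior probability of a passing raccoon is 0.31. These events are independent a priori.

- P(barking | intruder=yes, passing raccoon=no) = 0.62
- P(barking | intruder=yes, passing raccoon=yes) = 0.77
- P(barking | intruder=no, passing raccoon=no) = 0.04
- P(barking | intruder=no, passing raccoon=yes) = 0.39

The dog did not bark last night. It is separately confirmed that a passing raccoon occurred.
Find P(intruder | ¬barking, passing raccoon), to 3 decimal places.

P(intruder | ¬barking, passing raccoon) ≈ 0.139

For the numerator, keep only intruder=true terms: 0.23·0.3 = 0.069000
Normalizer over all consistent configurations: 0.61·0.7 + 0.23·0.3 = 0.496000
P(intruder | ¬barking, passing raccoon) = 0.069000/0.496000 ≈ 0.139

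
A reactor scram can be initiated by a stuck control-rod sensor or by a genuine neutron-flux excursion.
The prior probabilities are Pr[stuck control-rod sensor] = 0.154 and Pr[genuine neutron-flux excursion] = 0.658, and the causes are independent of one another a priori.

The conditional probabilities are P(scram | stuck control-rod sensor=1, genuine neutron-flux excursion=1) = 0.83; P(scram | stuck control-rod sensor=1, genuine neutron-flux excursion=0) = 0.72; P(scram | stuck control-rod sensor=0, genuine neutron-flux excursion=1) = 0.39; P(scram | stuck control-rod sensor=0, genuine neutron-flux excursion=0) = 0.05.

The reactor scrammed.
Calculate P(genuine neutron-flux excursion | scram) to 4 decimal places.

Weight on genuine neutron-flux excursion=true, given the evidence: 0.217101 + 0.084106 = 0.301207
Normalizer over all consistent configurations: 0.05×0.846×0.342 + 0.39×0.846×0.658 + 0.72×0.154×0.342 + 0.83×0.154×0.658 = 0.353595
Posterior = 0.301207 / 0.353595 ≈ 0.8518

P(genuine neutron-flux excursion | scram) ≈ 0.8518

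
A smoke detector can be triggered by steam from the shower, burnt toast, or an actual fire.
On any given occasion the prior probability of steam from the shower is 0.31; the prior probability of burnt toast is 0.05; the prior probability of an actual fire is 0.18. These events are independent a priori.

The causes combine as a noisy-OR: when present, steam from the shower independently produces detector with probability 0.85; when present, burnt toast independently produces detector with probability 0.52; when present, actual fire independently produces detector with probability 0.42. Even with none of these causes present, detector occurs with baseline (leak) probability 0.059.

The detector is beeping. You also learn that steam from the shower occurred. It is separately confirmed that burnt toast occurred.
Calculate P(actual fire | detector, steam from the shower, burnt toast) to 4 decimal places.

Under noisy-OR, P(detector | causes) = 1 − (1−0.059)·∏(1−qᵢ) over the active causes.
P(detector | steam from the shower, burnt toast) = 0.932248×0.82 + 0.960704×0.18 = 0.764443 + 0.172927 = 0.937370
Of this, 0.172927 comes from 0.960704×0.18 (the actual fire=true cases).
So P(actual fire | detector, steam from the shower, burnt toast) = 0.172927/0.937370 ≈ 0.1845.

P(actual fire | detector, steam from the shower, burnt toast) ≈ 0.1845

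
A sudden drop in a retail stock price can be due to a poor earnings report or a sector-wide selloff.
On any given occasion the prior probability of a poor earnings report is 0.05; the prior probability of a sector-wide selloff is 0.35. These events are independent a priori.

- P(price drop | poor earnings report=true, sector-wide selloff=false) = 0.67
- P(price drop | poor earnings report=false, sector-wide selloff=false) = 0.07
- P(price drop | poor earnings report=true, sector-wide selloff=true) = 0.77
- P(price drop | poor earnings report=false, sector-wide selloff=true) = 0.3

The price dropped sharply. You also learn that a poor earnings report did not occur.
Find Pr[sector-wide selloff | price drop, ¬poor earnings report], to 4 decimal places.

Weight on sector-wide selloff=true, given the evidence: 0.3*0.35 = 0.105000
The normalizing constant is 0.07*0.65 + 0.3*0.35 = 0.150500
Posterior = 0.105000 / 0.150500 ≈ 0.6977

Pr[sector-wide selloff | price drop, ¬poor earnings report] ≈ 0.6977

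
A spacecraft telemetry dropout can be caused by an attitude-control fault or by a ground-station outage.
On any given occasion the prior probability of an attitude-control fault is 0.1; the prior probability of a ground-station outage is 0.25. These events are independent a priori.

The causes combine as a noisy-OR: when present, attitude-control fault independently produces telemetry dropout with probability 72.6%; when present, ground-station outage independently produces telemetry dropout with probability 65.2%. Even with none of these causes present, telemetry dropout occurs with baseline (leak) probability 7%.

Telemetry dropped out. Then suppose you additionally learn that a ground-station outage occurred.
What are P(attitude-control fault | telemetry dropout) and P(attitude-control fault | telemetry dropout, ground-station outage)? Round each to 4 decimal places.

Under noisy-OR, P(telemetry dropout | causes) = 1 − (1−0.07)·∏(1−qᵢ) over the active causes.
By total probability over the 4 (attitude-control fault, ground-station outage) configurations:
  P(telemetry dropout) = 0.07*0.9*0.75 + 0.67636*0.9*0.25 + 0.74518*0.1*0.75 + 0.911323*0.1*0.25
        = 0.047250 + 0.152181 + 0.055889 + 0.022783 = 0.278103
Configurations with attitude-control fault contribute 0.078672, so
  P(attitude-control fault | telemetry dropout) = 0.078672 / 0.278103 ≈ 0.2829

Now condition on the additional information:
P(telemetry dropout | ground-station outage) = 0.67636·0.9 + 0.911323·0.1 = 0.608724 + 0.091132 = 0.699856
Restricting to configurations with attitude-control fault present: 0.911323·0.1 = 0.091132.
P(attitude-control fault | telemetry dropout, ground-station outage) = 0.091132 / 0.699856 ≈ 0.1302
This is intercausal reasoning (explaining away): once ground-station outage accounts for the telemetry dropout, attitude-control fault becomes less likely.

P(attitude-control fault | telemetry dropout) ≈ 0.2829; P(attitude-control fault | telemetry dropout, ground-station outage) ≈ 0.1302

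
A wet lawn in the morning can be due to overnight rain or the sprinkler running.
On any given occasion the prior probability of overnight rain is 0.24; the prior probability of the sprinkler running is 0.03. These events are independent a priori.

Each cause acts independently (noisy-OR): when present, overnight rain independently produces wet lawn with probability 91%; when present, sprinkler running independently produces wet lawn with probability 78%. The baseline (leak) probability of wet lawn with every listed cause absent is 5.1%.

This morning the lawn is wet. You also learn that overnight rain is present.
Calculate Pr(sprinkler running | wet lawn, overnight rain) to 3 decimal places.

Under noisy-OR, P(wet lawn | causes) = 1 − (1−0.051)·∏(1−qᵢ) over the active causes.
P(wet lawn | overnight rain) = 0.91459×0.97 + 0.98121×0.03 = 0.887152 + 0.029436 = 0.916588
Restricting to configurations with sprinkler running present: 0.98121×0.03 = 0.029436.
Hence the posterior is 0.029436/0.916588 ≈ 0.032.

Pr(sprinkler running | wet lawn, overnight rain) ≈ 0.032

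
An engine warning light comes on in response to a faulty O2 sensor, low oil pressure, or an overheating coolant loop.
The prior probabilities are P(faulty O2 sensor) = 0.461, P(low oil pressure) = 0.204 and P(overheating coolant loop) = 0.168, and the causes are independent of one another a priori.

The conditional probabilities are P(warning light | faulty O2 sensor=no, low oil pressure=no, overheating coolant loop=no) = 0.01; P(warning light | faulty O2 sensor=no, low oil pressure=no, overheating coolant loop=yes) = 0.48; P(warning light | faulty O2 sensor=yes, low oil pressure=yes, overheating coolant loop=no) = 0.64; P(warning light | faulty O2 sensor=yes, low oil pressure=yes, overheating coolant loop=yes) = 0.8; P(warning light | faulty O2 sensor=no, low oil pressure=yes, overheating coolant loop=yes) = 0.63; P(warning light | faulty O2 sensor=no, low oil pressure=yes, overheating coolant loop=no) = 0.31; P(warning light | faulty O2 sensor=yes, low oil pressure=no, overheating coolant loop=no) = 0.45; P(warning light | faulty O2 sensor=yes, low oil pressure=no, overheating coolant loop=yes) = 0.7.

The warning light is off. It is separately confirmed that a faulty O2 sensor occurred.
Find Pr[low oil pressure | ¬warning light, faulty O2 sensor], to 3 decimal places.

Pr[low oil pressure | ¬warning light, faulty O2 sensor] ≈ 0.144

Sum P(¬warning light|·) weighted by the priors over the 4 (low oil pressure, overheating coolant loop) configurations:
  P(¬warning light | faulty O2 sensor) = 0.55·0.796·0.832 + 0.3·0.796·0.168 + 0.36·0.204·0.832 + 0.2·0.204·0.168
        = 0.364250 + 0.040118 + 0.061102 + 0.006854 = 0.472324
Keeping only the low oil pressure-present terms gives 0.067956, so
  P(low oil pressure | ¬warning light, faulty O2 sensor) = 0.067956 / 0.472324 ≈ 0.144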